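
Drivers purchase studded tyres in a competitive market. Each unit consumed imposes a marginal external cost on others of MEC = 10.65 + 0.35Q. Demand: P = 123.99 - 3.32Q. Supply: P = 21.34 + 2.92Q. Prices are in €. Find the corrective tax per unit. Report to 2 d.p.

tax = €15.54 per unit

Social marginal benefit = demand − MEC = 113.34 - 3.67Q.
Set SMB = MC: 113.34 - 3.67Q = 21.34 + 2.92Q → Q* = 13.9605.
The Pigouvian tax equals MEC at Q*: 10.65 + 0.35×13.9605 = 15.5362.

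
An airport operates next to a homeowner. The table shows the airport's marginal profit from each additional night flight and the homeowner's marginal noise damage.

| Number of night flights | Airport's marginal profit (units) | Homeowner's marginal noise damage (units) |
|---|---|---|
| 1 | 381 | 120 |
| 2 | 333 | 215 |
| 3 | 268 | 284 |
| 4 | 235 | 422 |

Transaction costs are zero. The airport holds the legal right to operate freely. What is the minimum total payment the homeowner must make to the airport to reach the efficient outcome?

503

Left alone the airport would choose level 4 (marginal profit stays positive).
Efficient level: k* = 2 (marginal profit ≥ marginal noise damage through 2).
The homeowner must at least cover the airport's forgone profit from cutting 4→2: 268 + 235 = 503.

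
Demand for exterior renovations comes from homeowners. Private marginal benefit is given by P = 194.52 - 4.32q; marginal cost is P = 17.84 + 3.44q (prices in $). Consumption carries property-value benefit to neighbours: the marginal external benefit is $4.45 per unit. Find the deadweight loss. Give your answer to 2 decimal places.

DWL = $1.28

Market equilibrium (private): 17.84 + 3.44q = 194.52 - 4.32q → q_m = 22.7680.
Social marginal benefit = demand + MEB = 198.97 - 4.32q.
Set SMB = MC: 198.97 - 4.32q = 17.84 + 3.44q → q* = 23.3415.
Height of the DWL triangle at q_m is SMB(q_m) − MC(q_m) = MEB(q_m) = 4.4500.
DWL = ½ × 0.5735 × 4.4500 = 1.2760.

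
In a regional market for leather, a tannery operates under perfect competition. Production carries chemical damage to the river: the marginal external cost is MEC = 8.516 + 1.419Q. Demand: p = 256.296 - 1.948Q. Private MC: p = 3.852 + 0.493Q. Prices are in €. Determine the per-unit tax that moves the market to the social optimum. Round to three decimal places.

tax = €98.188 per unit

Social marginal cost = private MC + MEC = 12.368 + 1.912Q.
Set SMC = demand: 12.368 + 1.912Q = 256.296 - 1.948Q → Q* = 63.1938.
The Pigouvian tax equals MEC at Q*: 8.516 + 1.419×63.1938 = 98.1880.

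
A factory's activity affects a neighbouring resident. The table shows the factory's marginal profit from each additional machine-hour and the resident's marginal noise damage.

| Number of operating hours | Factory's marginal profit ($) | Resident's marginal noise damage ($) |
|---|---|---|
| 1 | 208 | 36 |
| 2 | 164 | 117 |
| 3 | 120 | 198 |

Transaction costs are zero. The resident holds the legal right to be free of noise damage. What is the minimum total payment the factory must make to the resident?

Efficient level: marginal profit ≥ marginal noise damage through level 2, so k* = 2.
With the resident holding the right, the factory must at least compensate total damage at k*: 36 + 117 = 153.

$153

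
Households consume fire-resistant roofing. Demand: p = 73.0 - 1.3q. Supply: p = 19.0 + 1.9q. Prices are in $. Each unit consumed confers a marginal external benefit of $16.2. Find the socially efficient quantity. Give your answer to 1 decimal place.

Social marginal benefit = demand + MEB = 89.2 - 1.3q.
Set SMB = MC: 89.2 - 1.3q = 19.0 + 1.9q → q* = 21.9375.

q* = 21.9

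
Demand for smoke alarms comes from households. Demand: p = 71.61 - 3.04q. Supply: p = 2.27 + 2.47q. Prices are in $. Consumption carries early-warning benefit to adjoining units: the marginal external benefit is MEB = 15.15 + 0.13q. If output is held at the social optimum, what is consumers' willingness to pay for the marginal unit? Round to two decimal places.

P = $23.87

Social marginal benefit = demand + MEB = 86.76 - 2.91q.
Set SMB = MC: 86.76 - 2.91q = 2.27 + 2.47q → q* = 15.7045.
Consumer price on the demand curve at q*: 71.61 − 3.04×15.7045 = 23.8683.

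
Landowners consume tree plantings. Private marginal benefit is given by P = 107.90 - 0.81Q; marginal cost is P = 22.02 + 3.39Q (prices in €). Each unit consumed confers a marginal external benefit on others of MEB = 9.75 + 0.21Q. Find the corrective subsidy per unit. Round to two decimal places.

Social marginal benefit = demand + MEB = 117.65 - 0.60Q.
Set SMB = MC: 117.65 - 0.60Q = 22.02 + 3.39Q → Q* = 23.9674.
The Pigouvian subsidy equals MEB at Q*: 9.75 + 0.21×23.9674 = 14.7832.

subsidy = €14.78 per unit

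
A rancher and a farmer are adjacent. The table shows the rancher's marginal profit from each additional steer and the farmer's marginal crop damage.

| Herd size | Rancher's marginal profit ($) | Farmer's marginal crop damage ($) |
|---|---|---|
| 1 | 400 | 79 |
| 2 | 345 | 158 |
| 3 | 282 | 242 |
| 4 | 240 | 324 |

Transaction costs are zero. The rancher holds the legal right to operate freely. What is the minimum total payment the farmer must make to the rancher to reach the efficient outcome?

Left alone the rancher would choose level 4 (marginal profit stays positive).
Efficient level: k* = 3 (marginal profit ≥ marginal crop damage through 3).
The farmer must at least cover the rancher's forgone profit from cutting 4→3: 240 = 240.

$240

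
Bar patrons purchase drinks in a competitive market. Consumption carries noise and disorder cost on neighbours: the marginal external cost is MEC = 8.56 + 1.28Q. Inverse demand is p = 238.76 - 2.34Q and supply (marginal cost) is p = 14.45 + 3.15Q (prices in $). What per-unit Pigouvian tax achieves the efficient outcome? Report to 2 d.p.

Social marginal benefit = demand − MEC = 230.20 - 3.62Q.
Set SMB = MC: 230.20 - 3.62Q = 14.45 + 3.15Q → Q* = 31.8685.
The Pigouvian tax equals MEC at Q*: 8.56 + 1.28×31.8685 = 49.3517.

tax = $49.35 per unit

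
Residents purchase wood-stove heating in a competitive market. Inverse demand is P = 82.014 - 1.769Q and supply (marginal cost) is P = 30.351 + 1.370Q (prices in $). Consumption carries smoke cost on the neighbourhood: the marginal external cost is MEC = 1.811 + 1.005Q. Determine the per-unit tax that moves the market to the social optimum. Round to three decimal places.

Social marginal benefit = demand − MEC = 80.203 - 2.774Q.
Set SMB = MC: 80.203 - 2.774Q = 30.351 + 1.370Q → Q* = 12.0299.
The Pigouvian tax equals MEC at Q*: 1.811 + 1.005×12.0299 = 13.9010.

tax = $13.901 per unit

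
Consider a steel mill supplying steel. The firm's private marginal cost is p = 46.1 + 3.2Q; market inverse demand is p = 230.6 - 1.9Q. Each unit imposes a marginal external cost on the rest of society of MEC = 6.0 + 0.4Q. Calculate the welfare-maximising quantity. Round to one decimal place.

Q* = 32.5

Social marginal cost = private MC + MEC = 52.1 + 3.6Q.
Set SMC = demand: 52.1 + 3.6Q = 230.6 - 1.9Q → Q* = 32.4545.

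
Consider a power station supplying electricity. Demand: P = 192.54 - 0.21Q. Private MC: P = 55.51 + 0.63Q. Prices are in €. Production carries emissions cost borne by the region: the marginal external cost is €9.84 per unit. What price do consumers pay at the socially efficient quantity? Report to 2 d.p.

Social marginal cost = private MC + MEC = 65.35 + 0.63Q.
Set SMC = demand: 65.35 + 0.63Q = 192.54 - 0.21Q → Q* = 151.4167.
Consumer price on the demand curve at Q*: 192.54 − 0.21×151.4167 = 160.7425.

P = €160.74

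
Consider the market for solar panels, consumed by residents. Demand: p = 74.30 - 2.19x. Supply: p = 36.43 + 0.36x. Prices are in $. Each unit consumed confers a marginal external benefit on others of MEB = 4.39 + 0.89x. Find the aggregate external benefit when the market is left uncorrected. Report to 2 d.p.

$163.34

Market equilibrium (private): 36.43 + 0.36x = 74.30 - 2.19x → x_m = 14.8510.
Total external benefit = ∫₀^{x_m} (4.39 + 0.89x) dx = 4.39×14.8510 + ½×0.89×14.8510² = 163.3416.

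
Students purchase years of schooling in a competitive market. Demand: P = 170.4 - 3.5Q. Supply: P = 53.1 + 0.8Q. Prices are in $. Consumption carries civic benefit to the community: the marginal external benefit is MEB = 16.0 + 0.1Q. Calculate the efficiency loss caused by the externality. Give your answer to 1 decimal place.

DWL = $41.8

Market equilibrium (private): 53.1 + 0.8Q = 170.4 - 3.5Q → Q_m = 27.2791.
Social marginal benefit = demand + MEB = 186.4 - 3.4Q.
Set SMB = MC: 186.4 - 3.4Q = 53.1 + 0.8Q → Q* = 31.7381.
The loss is the area between SMB and MC from Q* to Q_m; with linear curves that's a triangle of height MEB(Q_m).
DWL = ½ × 4.4590 × 18.7279 = 41.7539.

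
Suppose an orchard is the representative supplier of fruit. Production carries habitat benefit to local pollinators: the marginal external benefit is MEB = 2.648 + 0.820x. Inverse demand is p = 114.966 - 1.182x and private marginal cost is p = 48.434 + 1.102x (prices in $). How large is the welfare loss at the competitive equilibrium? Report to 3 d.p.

DWL = $240.460

Market equilibrium (private): 48.434 + 1.102x = 114.966 - 1.182x → x_m = 29.1296.
Social marginal cost = private MC − MEB = 45.786 + 0.282x.
Set SMC = demand: 45.786 + 0.282x = 114.966 - 1.182x → x* = 47.2541.
Height of the DWL triangle at x_m is demand(x_m) − SMC(x_m) = MEB(x_m) = 26.5343.
DWL = ½ × 18.1245 × 26.5343 = 240.4605.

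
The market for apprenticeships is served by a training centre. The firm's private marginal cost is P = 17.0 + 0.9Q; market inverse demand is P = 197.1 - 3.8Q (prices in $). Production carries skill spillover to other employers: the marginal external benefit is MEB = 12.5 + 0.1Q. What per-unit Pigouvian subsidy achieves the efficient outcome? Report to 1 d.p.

subsidy = $16.7 per unit

Social marginal cost = private MC − MEB = 4.5 + 0.8Q.
Set SMC = demand: 4.5 + 0.8Q = 197.1 - 3.8Q → Q* = 41.8696.
The Pigouvian subsidy equals MEB at Q*: 12.5 + 0.1×41.8696 = 16.6870.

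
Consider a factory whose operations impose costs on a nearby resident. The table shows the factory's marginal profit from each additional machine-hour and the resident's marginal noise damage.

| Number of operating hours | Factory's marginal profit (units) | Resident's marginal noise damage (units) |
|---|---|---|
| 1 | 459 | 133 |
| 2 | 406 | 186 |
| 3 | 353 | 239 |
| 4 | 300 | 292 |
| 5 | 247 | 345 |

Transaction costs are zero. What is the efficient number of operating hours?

4

Bargaining reaches the level where marginal profit last exceeds marginal noise damage.
That holds through level 4 (300 ≥ 292) but not at 5 (247 < 345).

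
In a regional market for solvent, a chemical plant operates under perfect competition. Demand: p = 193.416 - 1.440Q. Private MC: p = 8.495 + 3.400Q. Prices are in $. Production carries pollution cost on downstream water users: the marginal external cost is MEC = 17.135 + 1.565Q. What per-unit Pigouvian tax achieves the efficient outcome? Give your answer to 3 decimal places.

Social marginal cost = private MC + MEC = 25.630 + 4.965Q.
Set SMC = demand: 25.630 + 4.965Q = 193.416 - 1.440Q → Q* = 26.1961.
The Pigouvian tax equals MEC at Q*: 17.135 + 1.565×26.1961 = 58.1319.

tax = $58.132 per unit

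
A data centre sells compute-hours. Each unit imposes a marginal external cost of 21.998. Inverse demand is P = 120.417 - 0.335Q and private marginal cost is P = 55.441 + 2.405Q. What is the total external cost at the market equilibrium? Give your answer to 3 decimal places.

521.658

Market equilibrium (private): 55.441 + 2.405Q = 120.417 - 0.335Q → Q_m = 23.7139.
Total external cost = MEC × Q_m = 21.998 × 23.7139 = 521.6584.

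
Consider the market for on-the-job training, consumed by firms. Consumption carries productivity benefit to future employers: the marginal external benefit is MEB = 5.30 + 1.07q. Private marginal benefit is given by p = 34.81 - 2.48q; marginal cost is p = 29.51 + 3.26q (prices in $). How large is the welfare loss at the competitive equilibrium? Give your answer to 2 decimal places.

Market equilibrium (private): 29.51 + 3.26q = 34.81 - 2.48q → q_m = 0.9233.
Social marginal benefit = demand + MEB = 40.11 - 1.41q.
Set SMB = MC: 40.11 - 1.41q = 29.51 + 3.26q → q* = 2.2698.
Height of the DWL triangle at q_m is SMB(q_m) − MC(q_m) = MEB(q_m) = 6.2880.
DWL = ½ × 1.3465 × 6.2880 = 4.2334.

DWL = $4.23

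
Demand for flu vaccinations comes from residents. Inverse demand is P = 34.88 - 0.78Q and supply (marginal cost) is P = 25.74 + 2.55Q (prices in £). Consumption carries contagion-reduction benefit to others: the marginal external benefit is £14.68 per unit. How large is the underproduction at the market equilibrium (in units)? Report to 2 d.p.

4.41 units

Market equilibrium (private): 25.74 + 2.55Q = 34.88 - 0.78Q → Q_m = 2.7447.
Social marginal benefit = demand + MEB = 49.56 - 0.78Q.
Set SMB = MC: 49.56 - 0.78Q = 25.74 + 2.55Q → Q* = 7.1532.
Gap = |2.7447 − 7.1532| = 4.4085.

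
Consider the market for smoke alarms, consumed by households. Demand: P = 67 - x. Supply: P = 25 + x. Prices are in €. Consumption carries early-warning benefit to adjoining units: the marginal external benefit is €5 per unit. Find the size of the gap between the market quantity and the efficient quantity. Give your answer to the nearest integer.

3 units

Market equilibrium (private): 25 + x = 67 - x → x_m = 21.0000.
Social marginal benefit = demand + MEB = 72 - x.
Set SMB = MC: 72 - x = 25 + x → x* = 23.5000.
Gap = |21.0000 − 23.5000| = 2.5000.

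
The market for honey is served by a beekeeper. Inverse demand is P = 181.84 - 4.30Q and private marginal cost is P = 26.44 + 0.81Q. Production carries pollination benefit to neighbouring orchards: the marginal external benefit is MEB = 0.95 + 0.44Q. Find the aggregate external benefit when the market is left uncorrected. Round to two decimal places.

232.35

Market equilibrium (private): 26.44 + 0.81Q = 181.84 - 4.30Q → Q_m = 30.4110.
Total external benefit = ∫₀^{Q_m} (0.95 + 0.44Q) dQ = 0.95×30.4110 + ½×0.44×30.4110² = 232.3528.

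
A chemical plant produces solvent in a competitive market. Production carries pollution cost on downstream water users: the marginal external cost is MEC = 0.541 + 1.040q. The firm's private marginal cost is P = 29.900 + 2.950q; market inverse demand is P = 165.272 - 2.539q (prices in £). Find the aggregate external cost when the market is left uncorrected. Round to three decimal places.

Market equilibrium (private): 29.900 + 2.950q = 165.272 - 2.539q → q_m = 24.6624.
Total external cost = ∫₀^{q_m} (0.541 + 1.040q) dq = 0.541×24.6624 + ½×1.040×24.6624² = 329.6240.

£329.624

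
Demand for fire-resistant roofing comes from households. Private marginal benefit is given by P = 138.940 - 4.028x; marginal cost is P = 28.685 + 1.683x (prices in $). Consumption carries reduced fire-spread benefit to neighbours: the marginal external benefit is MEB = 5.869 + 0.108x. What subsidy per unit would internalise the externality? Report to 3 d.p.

Social marginal benefit = demand + MEB = 144.809 - 3.920x.
Set SMB = MC: 144.809 - 3.920x = 28.685 + 1.683x → x* = 20.7253.
The Pigouvian subsidy equals MEB at x*: 5.869 + 0.108×20.7253 = 8.1073.

subsidy = $8.107 per unit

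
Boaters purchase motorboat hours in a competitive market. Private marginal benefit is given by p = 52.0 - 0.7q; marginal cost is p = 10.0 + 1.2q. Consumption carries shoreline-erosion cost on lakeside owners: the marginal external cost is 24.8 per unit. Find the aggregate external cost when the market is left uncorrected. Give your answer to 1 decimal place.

Market equilibrium (private): 10.0 + 1.2q = 52.0 - 0.7q → q_m = 22.1053.
Total external cost = MEC × q_m = 24.8 × 22.1053 = 548.2114.

548.2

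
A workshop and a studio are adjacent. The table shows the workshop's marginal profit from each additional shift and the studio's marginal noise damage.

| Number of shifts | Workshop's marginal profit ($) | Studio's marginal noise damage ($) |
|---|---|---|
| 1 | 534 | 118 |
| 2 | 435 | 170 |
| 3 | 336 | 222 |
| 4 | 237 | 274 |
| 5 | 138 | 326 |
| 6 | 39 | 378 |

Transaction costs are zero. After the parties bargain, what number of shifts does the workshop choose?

3

Bargaining reaches the level where marginal profit last exceeds marginal noise damage.
That holds through level 3 (336 ≥ 222) but not at 4 (237 < 274).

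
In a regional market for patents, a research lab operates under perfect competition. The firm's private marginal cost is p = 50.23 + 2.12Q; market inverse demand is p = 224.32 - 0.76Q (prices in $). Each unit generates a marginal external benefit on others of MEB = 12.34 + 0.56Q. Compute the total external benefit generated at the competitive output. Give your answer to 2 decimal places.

Market equilibrium (private): 50.23 + 2.12Q = 224.32 - 0.76Q → Q_m = 60.4479.
Total external benefit = ∫₀^{Q_m} (12.34 + 0.56Q) dQ = 12.34×60.4479 + ½×0.56×60.4479² = 1769.0327.

$1769.03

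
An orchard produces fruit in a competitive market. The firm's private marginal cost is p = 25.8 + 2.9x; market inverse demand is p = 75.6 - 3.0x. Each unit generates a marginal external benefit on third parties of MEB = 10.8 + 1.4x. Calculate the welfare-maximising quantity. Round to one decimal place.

Social marginal cost = private MC − MEB = 15.0 + 1.5x.
Set SMC = demand: 15.0 + 1.5x = 75.6 - 3.0x → x* = 13.4667.

x* = 13.5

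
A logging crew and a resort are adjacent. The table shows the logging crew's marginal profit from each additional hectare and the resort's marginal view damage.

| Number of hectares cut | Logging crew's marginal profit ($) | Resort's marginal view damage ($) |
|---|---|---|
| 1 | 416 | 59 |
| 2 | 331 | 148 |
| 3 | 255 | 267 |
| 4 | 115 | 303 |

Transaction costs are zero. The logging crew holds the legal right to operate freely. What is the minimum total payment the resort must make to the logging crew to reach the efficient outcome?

Left alone the logging crew would choose level 4 (marginal profit stays positive).
Efficient level: k* = 2 (marginal profit ≥ marginal view damage through 2).
The resort must at least cover the logging crew's forgone profit from cutting 4→2: 255 + 115 = 370.

$370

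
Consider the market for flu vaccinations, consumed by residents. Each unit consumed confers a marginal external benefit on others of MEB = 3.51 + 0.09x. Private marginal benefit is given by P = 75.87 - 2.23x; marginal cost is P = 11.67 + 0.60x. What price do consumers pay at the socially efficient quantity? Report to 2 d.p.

Social marginal benefit = demand + MEB = 79.38 - 2.14x.
Set SMB = MC: 79.38 - 2.14x = 11.67 + 0.60x → x* = 24.7117.
Consumer price on the demand curve at x*: 75.87 − 2.23×24.7117 = 20.7629.

P = 20.76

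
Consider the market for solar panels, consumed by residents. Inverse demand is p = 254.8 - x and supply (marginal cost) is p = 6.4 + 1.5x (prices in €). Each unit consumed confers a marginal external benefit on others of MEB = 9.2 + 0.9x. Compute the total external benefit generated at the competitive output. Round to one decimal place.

€5356.7

Market equilibrium (private): 6.4 + 1.5x = 254.8 - x → x_m = 99.3600.
Total external benefit = ∫₀^{x_m} (9.2 + 0.9x) dx = 9.2×99.3600 + ½×0.9×99.3600² = 5356.6963.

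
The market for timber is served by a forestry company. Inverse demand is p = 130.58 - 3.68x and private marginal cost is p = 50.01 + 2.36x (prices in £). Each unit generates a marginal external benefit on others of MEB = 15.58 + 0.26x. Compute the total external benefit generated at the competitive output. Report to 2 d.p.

Market equilibrium (private): 50.01 + 2.36x = 130.58 - 3.68x → x_m = 13.3394.
Total external benefit = ∫₀^{x_m} (15.58 + 0.26x) dx = 15.58×13.3394 + ½×0.26×13.3394² = 230.9600.

£230.96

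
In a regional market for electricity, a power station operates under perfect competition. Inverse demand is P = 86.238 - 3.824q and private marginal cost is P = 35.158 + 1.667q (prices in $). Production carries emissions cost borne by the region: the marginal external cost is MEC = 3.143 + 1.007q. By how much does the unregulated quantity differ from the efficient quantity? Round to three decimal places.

1.925 units

Market equilibrium (private): 35.158 + 1.667q = 86.238 - 3.824q → q_m = 9.3025.
Social marginal cost = private MC + MEC = 38.301 + 2.674q.
Set SMC = demand: 38.301 + 2.674q = 86.238 - 3.824q → q* = 7.3772.
Gap = |9.3025 − 7.3772| = 1.9253.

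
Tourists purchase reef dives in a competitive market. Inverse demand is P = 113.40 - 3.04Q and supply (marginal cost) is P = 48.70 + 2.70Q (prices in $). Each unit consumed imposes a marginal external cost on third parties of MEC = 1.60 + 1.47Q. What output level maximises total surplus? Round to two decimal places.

Q* = 8.75

Social marginal benefit = demand − MEC = 111.80 - 4.51Q.
Set SMB = MC: 111.80 - 4.51Q = 48.70 + 2.70Q → Q* = 8.7517.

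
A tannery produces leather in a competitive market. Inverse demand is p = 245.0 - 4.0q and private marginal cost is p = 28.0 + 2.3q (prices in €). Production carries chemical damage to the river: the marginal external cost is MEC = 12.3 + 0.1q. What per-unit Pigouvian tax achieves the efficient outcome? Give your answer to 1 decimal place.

Social marginal cost = private MC + MEC = 40.3 + 2.4q.
Set SMC = demand: 40.3 + 2.4q = 245.0 - 4.0q → q* = 31.9844.
The Pigouvian tax equals MEC at q*: 12.3 + 0.1×31.9844 = 15.4984.

tax = €15.5 per unit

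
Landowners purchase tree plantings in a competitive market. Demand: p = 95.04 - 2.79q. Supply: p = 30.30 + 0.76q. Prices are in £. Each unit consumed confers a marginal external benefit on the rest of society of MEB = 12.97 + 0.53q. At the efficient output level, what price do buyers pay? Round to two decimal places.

P = £23.25

Social marginal benefit = demand + MEB = 108.01 - 2.26q.
Set SMB = MC: 108.01 - 2.26q = 30.30 + 0.76q → q* = 25.7318.
Consumer price on the demand curve at q*: 95.04 − 2.79×25.7318 = 23.2483.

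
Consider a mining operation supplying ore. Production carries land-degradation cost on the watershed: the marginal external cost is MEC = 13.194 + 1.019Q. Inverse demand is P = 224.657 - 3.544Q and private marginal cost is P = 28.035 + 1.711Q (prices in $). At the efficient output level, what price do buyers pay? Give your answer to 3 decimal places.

P = $121.044

Social marginal cost = private MC + MEC = 41.229 + 2.730Q.
Set SMC = demand: 41.229 + 2.730Q = 224.657 - 3.544Q → Q* = 29.2362.
Consumer price on the demand curve at Q*: 224.657 − 3.544×29.2362 = 121.0439.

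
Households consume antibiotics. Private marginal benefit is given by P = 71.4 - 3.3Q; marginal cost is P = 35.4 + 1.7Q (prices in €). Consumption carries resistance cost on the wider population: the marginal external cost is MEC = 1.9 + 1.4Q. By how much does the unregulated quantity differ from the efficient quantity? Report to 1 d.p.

1.9 units

Market equilibrium (private): 35.4 + 1.7Q = 71.4 - 3.3Q → Q_m = 7.2000.
Social marginal benefit = demand − MEC = 69.5 - 4.7Q.
Set SMB = MC: 69.5 - 4.7Q = 35.4 + 1.7Q → Q* = 5.3281.
Gap = |7.2000 − 5.3281| = 1.8719.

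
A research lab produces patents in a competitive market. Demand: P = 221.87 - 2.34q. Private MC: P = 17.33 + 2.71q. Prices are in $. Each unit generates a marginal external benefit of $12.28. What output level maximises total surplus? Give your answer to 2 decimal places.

q* = 42.93

Social marginal cost = private MC − MEB = 5.05 + 2.71q.
Set SMC = demand: 5.05 + 2.71q = 221.87 - 2.34q → q* = 42.9347.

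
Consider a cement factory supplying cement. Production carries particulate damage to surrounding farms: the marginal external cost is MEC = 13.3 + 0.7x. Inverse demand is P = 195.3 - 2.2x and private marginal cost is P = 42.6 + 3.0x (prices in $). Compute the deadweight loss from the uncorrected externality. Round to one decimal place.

DWL = $97.1

Market equilibrium (private): 42.6 + 3.0x = 195.3 - 2.2x → x_m = 29.3654.
Social marginal cost = private MC + MEC = 55.9 + 3.7x.
Set SMC = demand: 55.9 + 3.7x = 195.3 - 2.2x → x* = 23.6271.
Height of the DWL triangle at x_m is SMC(x_m) − demand(x_m) = MEC(x_m) = 33.8558.
DWL = ½ × 5.7383 × 33.8558 = 97.1374.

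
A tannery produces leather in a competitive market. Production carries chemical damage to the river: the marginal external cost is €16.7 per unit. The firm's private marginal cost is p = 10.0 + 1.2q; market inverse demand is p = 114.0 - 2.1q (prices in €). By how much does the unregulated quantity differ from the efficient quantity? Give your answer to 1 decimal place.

Market equilibrium (private): 10.0 + 1.2q = 114.0 - 2.1q → q_m = 31.5152.
Social marginal cost = private MC + MEC = 26.7 + 1.2q.
Set SMC = demand: 26.7 + 1.2q = 114.0 - 2.1q → q* = 26.4545.
Gap = |31.5152 − 26.4545| = 5.0607.

5.1 units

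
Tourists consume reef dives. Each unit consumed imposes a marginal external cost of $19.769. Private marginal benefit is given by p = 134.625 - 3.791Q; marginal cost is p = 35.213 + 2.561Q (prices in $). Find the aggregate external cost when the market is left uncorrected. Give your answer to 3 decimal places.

$309.395

Market equilibrium (private): 35.213 + 2.561Q = 134.625 - 3.791Q → Q_m = 15.6505.
Total external cost = MEC × Q_m = 19.769 × 15.6505 = 309.3947.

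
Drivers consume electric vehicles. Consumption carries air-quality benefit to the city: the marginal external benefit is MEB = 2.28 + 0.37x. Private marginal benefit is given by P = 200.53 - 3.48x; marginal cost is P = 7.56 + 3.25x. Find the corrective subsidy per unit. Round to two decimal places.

subsidy = 13.64 per unit

Social marginal benefit = demand + MEB = 202.81 - 3.11x.
Set SMB = MC: 202.81 - 3.11x = 7.56 + 3.25x → x* = 30.6997.
The Pigouvian subsidy equals MEB at x*: 2.28 + 0.37×30.6997 = 13.6389.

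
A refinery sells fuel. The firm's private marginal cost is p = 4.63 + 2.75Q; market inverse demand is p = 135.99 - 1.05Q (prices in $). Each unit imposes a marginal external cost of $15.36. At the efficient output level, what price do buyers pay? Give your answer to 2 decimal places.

Social marginal cost = private MC + MEC = 19.99 + 2.75Q.
Set SMC = demand: 19.99 + 2.75Q = 135.99 - 1.05Q → Q* = 30.5263.
Consumer price on the demand curve at Q*: 135.99 − 1.05×30.5263 = 103.9374.

P = $103.94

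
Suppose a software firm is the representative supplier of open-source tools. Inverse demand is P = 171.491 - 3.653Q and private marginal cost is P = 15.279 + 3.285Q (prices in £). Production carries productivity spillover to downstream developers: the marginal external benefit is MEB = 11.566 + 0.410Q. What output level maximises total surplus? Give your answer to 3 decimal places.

Q* = 25.701

Social marginal cost = private MC − MEB = 3.713 + 2.875Q.
Set SMC = demand: 3.713 + 2.875Q = 171.491 - 3.653Q → Q* = 25.7013.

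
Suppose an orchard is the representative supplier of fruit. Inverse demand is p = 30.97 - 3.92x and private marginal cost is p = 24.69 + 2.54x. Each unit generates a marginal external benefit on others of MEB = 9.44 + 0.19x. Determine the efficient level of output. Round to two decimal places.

x* = 2.51

Social marginal cost = private MC − MEB = 15.25 + 2.35x.
Set SMC = demand: 15.25 + 2.35x = 30.97 - 3.92x → x* = 2.5072.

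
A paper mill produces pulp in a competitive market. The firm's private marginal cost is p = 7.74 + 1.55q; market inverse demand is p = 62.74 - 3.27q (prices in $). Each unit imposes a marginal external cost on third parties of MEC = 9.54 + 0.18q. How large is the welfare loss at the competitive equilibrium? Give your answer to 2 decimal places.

DWL = $13.44

Market equilibrium (private): 7.74 + 1.55q = 62.74 - 3.27q → q_m = 11.4108.
Social marginal cost = private MC + MEC = 17.28 + 1.73q.
Set SMC = demand: 17.28 + 1.73q = 62.74 - 3.27q → q* = 9.0920.
The loss is the area between SMC and demand from q* to q_m; with linear curves that's a triangle of height MEC(q_m).
DWL = ½ × 2.3188 × 11.5939 = 13.4420.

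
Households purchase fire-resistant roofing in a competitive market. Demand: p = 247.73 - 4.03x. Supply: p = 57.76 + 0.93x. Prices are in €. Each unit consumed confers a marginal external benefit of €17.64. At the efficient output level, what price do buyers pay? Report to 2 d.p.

P = €79.05

Social marginal benefit = demand + MEB = 265.37 - 4.03x.
Set SMB = MC: 265.37 - 4.03x = 57.76 + 0.93x → x* = 41.8569.
Consumer price on the demand curve at x*: 247.73 − 4.03×41.8569 = 79.0467.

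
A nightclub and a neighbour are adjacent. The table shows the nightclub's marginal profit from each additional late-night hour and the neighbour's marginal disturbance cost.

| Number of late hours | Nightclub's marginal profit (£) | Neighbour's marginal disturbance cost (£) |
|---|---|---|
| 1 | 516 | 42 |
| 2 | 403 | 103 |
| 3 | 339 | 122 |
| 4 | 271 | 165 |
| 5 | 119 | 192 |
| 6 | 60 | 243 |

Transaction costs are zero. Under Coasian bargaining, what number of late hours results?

4

Bargaining reaches the level where marginal profit last exceeds marginal disturbance cost.
That holds through level 4 (271 ≥ 165) but not at 5 (119 < 192).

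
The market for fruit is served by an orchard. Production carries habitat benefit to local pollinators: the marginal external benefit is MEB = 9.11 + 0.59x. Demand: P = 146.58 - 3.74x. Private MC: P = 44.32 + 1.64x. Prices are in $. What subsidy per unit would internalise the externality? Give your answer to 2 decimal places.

Social marginal cost = private MC − MEB = 35.21 + 1.05x.
Set SMC = demand: 35.21 + 1.05x = 146.58 - 3.74x → x* = 23.2505.
The Pigouvian subsidy equals MEB at x*: 9.11 + 0.59×23.2505 = 22.8278.

subsidy = $22.83 per unit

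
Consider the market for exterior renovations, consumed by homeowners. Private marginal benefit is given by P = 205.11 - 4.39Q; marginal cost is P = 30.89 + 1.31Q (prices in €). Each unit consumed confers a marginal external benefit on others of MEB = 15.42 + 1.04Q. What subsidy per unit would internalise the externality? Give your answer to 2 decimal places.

subsidy = €57.74 per unit

Social marginal benefit = demand + MEB = 220.53 - 3.35Q.
Set SMB = MC: 220.53 - 3.35Q = 30.89 + 1.31Q → Q* = 40.6953.
The Pigouvian subsidy equals MEB at Q*: 15.42 + 1.04×40.6953 = 57.7431.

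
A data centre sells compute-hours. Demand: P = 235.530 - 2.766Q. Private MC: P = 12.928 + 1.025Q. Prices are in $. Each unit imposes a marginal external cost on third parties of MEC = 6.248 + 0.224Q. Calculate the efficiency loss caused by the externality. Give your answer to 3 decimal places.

Market equilibrium (private): 12.928 + 1.025Q = 235.530 - 2.766Q → Q_m = 58.7185.
Social marginal cost = private MC + MEC = 19.176 + 1.249Q.
Set SMC = demand: 19.176 + 1.249Q = 235.530 - 2.766Q → Q* = 53.8864.
The loss is the area between SMC and demand from Q* to Q_m; with linear curves that's a triangle of height MEC(Q_m).
DWL = ½ × 4.8321 × 19.4010 = 46.8738.

DWL = $46.874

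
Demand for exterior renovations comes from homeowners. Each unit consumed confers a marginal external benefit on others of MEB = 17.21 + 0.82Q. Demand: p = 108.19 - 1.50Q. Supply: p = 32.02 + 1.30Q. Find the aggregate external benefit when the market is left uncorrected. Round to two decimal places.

771.59

Market equilibrium (private): 32.02 + 1.30Q = 108.19 - 1.50Q → Q_m = 27.2036.
Total external benefit = ∫₀^{Q_m} (17.21 + 0.82Q) dQ = 17.21×27.2036 + ½×0.82×27.2036² = 771.5887.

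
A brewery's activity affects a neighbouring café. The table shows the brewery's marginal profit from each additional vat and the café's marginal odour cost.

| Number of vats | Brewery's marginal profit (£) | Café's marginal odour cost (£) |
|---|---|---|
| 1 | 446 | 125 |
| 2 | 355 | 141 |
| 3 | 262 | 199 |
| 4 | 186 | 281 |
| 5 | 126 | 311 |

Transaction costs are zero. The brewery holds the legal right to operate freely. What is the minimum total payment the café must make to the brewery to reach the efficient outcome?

£312

Left alone the brewery would choose level 5 (marginal profit stays positive).
Efficient level: k* = 3 (marginal profit ≥ marginal odour cost through 3).
The café must at least cover the brewery's forgone profit from cutting 5→3: 186 + 126 = 312.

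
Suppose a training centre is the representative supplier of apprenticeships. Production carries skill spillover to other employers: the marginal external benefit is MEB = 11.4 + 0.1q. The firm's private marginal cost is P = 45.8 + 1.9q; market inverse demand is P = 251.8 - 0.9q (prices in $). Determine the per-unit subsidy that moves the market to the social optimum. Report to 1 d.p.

Social marginal cost = private MC − MEB = 34.4 + 1.8q.
Set SMC = demand: 34.4 + 1.8q = 251.8 - 0.9q → q* = 80.5185.
The Pigouvian subsidy equals MEB at q*: 11.4 + 0.1×80.5185 = 19.4519.

subsidy = $19.5 per unit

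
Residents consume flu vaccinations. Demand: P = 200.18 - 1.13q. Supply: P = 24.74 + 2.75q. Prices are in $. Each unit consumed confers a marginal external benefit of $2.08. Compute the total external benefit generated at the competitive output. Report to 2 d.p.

$94.05

Market equilibrium (private): 24.74 + 2.75q = 200.18 - 1.13q → q_m = 45.2165.
Total external benefit = MEB × q_m = 2.08 × 45.2165 = 94.0503.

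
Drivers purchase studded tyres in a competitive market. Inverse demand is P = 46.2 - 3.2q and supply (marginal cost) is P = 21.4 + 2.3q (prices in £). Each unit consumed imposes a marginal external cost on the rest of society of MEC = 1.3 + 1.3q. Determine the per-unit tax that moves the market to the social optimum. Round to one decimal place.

Social marginal benefit = demand − MEC = 44.9 - 4.5q.
Set SMB = MC: 44.9 - 4.5q = 21.4 + 2.3q → q* = 3.4559.
The Pigouvian tax equals MEC at q*: 1.3 + 1.3×3.4559 = 5.7927.

tax = £5.8 per unit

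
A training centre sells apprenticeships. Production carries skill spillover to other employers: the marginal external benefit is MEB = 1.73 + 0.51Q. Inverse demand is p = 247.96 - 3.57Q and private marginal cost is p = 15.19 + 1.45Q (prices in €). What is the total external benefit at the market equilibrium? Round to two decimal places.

€628.48

Market equilibrium (private): 15.19 + 1.45Q = 247.96 - 3.57Q → Q_m = 46.3685.
Total external benefit = ∫₀^{Q_m} (1.73 + 0.51Q) dQ = 1.73×46.3685 + ½×0.51×46.3685² = 628.4771.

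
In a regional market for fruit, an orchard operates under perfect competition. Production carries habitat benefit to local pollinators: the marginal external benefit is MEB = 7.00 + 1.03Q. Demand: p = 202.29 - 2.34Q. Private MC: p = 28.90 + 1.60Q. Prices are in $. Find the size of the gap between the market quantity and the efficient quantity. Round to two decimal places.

Market equilibrium (private): 28.90 + 1.60Q = 202.29 - 2.34Q → Q_m = 44.0076.
Social marginal cost = private MC − MEB = 21.90 + 0.57Q.
Set SMC = demand: 21.90 + 0.57Q = 202.29 - 2.34Q → Q* = 61.9897.
Gap = |44.0076 − 61.9897| = 17.9821.

17.98 units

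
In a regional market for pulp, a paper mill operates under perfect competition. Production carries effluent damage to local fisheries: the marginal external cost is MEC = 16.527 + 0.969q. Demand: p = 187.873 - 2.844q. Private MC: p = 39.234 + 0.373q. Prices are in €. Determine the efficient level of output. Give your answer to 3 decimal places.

Social marginal cost = private MC + MEC = 55.761 + 1.342q.
Set SMC = demand: 55.761 + 1.342q = 187.873 - 2.844q → q* = 31.5604.

q* = 31.560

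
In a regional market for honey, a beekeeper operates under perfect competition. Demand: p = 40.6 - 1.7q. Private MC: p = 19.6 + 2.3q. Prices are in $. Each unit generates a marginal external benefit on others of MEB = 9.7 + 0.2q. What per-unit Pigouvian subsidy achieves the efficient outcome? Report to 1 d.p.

subsidy = $11.3 per unit

Social marginal cost = private MC − MEB = 9.9 + 2.1q.
Set SMC = demand: 9.9 + 2.1q = 40.6 - 1.7q → q* = 8.0789.
The Pigouvian subsidy equals MEB at q*: 9.7 + 0.2×8.0789 = 11.3158.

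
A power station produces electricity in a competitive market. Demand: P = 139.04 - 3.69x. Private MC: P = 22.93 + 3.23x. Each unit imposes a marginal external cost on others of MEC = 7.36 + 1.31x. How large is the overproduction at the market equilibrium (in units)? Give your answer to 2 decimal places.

3.57 units

Market equilibrium (private): 22.93 + 3.23x = 139.04 - 3.69x → x_m = 16.7789.
Social marginal cost = private MC + MEC = 30.29 + 4.54x.
Set SMC = demand: 30.29 + 4.54x = 139.04 - 3.69x → x* = 13.2139.
Gap = |16.7789 − 13.2139| = 3.5650.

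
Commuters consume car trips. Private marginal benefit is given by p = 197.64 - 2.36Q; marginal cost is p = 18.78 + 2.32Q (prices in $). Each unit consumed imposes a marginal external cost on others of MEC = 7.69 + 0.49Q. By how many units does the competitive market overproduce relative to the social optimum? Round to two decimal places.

5.11 units

Market equilibrium (private): 18.78 + 2.32Q = 197.64 - 2.36Q → Q_m = 38.2179.
Social marginal benefit = demand − MEC = 189.95 - 2.85Q.
Set SMB = MC: 189.95 - 2.85Q = 18.78 + 2.32Q → Q* = 33.1083.
Gap = |38.2179 − 33.1083| = 5.1096.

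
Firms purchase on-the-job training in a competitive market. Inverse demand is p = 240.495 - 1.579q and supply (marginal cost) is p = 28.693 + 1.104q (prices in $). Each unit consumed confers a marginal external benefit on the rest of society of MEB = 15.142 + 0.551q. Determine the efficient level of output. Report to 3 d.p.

Social marginal benefit = demand + MEB = 255.637 - 1.028q.
Set SMB = MC: 255.637 - 1.028q = 28.693 + 1.104q → q* = 106.4465.

q* = 106.447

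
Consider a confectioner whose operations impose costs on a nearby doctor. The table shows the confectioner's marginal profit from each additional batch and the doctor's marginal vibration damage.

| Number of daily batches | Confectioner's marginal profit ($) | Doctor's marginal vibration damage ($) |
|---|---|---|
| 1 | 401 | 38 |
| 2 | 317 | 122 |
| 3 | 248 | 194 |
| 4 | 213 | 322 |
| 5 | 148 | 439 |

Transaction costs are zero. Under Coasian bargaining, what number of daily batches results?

Bargaining reaches the level where marginal profit last exceeds marginal vibration damage.
That holds through level 3 (248 ≥ 194) but not at 4 (213 < 322).

3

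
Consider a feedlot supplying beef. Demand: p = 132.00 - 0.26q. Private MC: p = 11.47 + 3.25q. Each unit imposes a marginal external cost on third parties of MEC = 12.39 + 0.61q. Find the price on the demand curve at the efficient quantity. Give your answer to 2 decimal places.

P = 125.18

Social marginal cost = private MC + MEC = 23.86 + 3.86q.
Set SMC = demand: 23.86 + 3.86q = 132.00 - 0.26q → q* = 26.2476.
Consumer price on the demand curve at q*: 132.00 − 0.26×26.2476 = 125.1756.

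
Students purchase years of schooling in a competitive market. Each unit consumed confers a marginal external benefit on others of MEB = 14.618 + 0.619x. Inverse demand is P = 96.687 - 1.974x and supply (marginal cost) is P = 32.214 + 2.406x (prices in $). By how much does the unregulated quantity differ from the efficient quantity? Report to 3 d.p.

6.309 units

Market equilibrium (private): 32.214 + 2.406x = 96.687 - 1.974x → x_m = 14.7199.
Social marginal benefit = demand + MEB = 111.305 - 1.355x.
Set SMB = MC: 111.305 - 1.355x = 32.214 + 2.406x → x* = 21.0292.
Gap = |14.7199 − 21.0292| = 6.3093.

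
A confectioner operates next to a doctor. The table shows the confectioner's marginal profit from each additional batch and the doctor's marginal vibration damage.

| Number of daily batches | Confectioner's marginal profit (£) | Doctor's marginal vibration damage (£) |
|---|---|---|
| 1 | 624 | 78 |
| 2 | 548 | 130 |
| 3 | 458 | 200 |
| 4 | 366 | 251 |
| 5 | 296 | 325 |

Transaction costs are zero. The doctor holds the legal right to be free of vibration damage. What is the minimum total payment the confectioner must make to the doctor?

Efficient level: marginal profit ≥ marginal vibration damage through level 4, so k* = 4.
With the doctor holding the right, the confectioner must at least compensate total damage at k*: 78 + 130 + 200 + 251 = 659.

£659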